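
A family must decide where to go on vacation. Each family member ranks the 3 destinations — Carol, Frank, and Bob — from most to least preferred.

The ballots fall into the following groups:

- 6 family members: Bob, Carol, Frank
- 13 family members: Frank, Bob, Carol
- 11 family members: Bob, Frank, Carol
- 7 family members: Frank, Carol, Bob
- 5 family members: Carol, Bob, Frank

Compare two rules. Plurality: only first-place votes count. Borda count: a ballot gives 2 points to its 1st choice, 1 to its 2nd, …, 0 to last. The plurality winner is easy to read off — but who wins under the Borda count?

Bob

Plurality first-place counts: Carol 5, Frank 20, Bob 17 → Frank.
Borda totals: Carol 23, Frank 51, Bob 52 → Bob.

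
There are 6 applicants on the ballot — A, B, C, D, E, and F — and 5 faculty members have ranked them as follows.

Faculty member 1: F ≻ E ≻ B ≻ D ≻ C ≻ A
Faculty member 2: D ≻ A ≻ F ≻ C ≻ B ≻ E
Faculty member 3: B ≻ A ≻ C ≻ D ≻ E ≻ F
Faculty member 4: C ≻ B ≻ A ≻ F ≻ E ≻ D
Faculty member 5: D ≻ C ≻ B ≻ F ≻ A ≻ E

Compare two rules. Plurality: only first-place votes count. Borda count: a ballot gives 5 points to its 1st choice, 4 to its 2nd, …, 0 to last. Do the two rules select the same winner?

Plurality first-place counts: A 0, B 1, C 1, D 2, E 0, F 1 → D.
Borda totals: A 12, B 16, C 15, D 14, E 6, F 12 → B.
The two rules disagree: plurality picks D, Borda picks B.

No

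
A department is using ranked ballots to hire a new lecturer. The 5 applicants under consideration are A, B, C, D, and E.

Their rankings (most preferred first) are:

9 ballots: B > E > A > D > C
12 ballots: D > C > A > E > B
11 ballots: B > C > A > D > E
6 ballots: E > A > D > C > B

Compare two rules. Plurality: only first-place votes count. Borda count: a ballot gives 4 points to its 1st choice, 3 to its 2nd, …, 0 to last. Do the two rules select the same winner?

Plurality first-place counts: A 0, B 20, C 0, D 12, E 6 → B.
Borda totals: A 82, B 80, C 75, D 80, E 63 → A.
The two rules disagree: plurality picks B, Borda picks A.

No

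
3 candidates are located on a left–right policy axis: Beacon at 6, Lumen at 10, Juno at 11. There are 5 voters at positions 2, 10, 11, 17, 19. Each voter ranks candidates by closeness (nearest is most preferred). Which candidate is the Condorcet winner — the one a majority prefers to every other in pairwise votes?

With single-peaked preferences on a line, the Condorcet winner is the candidate closest to the median voter.
The median voter (position 11) is closest to Juno at 11.
Check: Juno vs Beacon — voters closer to Juno: 4 of 5.

Juno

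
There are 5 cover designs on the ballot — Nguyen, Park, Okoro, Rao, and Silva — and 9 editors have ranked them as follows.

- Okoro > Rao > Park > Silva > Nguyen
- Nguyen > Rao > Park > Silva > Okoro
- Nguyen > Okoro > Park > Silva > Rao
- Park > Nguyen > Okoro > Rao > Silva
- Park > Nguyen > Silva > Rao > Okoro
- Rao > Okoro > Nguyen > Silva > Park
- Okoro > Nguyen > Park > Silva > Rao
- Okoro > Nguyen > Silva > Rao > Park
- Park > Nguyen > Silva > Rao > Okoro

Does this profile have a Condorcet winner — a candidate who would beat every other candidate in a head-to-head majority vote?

Yes

Head-to-head results (9 voters total):
Nguyen vs Park: Nguyen wins 5–4.
Nguyen vs Okoro: Nguyen wins 5–4.
Nguyen vs Rao: Nguyen wins 7–2.
Nguyen vs Silva: Nguyen wins 8–1.
Park vs Okoro: Okoro wins 5–4.
Park vs Rao: Park wins 5–4.
Park vs Silva: Park wins 7–2.
Okoro vs Rao: Okoro wins 5–4.
Okoro vs Silva: Okoro wins 6–3.
Rao vs Silva: Silva wins 5–4.
Nguyen beats each rival — Park (5–4), Okoro (5–4), Rao (7–2), Silva (8–1) — so Nguyen is the Condorcet winner.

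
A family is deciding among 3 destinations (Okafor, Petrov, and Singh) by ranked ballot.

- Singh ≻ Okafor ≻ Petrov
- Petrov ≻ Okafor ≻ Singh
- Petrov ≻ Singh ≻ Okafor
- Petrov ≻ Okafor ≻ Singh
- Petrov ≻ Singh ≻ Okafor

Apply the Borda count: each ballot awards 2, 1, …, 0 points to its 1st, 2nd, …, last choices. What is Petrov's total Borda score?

Borda scores:
  Okafor: 1 + 1 + 0 + 1 + 0 = 3
  Petrov: 0 + 2 + 2 + 2 + 2 = 8
  Singh: 2 + 0 + 1 + 0 + 1 = 4

8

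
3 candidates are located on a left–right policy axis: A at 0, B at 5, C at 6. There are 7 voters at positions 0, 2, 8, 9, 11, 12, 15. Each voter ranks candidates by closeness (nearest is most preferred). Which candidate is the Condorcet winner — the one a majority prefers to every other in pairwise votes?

With single-peaked preferences on a line, the Condorcet winner is the candidate closest to the median voter.
The median voter (position 9) is closest to C at 6.
Check: C vs A — voters closer to C: 5 of 7.

C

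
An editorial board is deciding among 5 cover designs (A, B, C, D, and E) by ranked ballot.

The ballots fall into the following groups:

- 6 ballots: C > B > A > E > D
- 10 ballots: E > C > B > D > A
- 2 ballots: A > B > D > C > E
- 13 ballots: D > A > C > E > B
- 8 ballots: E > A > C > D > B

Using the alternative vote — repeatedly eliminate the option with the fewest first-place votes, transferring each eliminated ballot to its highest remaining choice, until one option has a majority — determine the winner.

Round 1: E 18, D 13, C 6, A 2, B 0. B has the fewest and is eliminated.
Round 2: E 18, D 13, C 6, A 2. A has the fewest and is eliminated.
Round 3: E 18, D 15, C 6. C has the fewest and is eliminated.
Round 4: E 24, D 15. E has a majority.

E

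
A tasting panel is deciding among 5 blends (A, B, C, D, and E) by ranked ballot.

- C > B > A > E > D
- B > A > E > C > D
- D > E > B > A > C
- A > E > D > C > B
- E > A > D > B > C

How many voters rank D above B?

3

Ballots ranking D above B: 3.
Ballots ranking B above D: 2.
So 3 of 5 voters prefer D to B.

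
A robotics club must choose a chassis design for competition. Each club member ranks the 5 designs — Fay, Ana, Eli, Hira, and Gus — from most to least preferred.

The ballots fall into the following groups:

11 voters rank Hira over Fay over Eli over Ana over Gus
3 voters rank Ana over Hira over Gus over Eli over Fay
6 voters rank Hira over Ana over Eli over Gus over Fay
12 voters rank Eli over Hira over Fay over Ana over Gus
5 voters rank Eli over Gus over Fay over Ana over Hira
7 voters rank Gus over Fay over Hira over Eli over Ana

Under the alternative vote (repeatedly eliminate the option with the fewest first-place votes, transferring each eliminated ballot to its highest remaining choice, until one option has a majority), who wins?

Round 1: Eli 17, Hira 17, Gus 7, Ana 3, Fay 0. Fay has the fewest and is eliminated.
Round 2: Eli 17, Hira 17, Gus 7, Ana 3. Ana has the fewest and is eliminated.
Round 3: Hira 20, Eli 17, Gus 7. Gus has the fewest and is eliminated.
Round 4: Hira 27, Eli 17. Hira has a majority.

Hira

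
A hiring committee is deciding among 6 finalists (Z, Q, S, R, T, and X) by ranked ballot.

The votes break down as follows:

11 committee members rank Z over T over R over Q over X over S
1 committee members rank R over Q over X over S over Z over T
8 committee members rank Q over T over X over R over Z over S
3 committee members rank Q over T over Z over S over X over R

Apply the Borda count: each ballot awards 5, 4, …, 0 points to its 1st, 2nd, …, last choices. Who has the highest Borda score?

Borda scores:
  Z: 11·5 + 1 + 8·1 + 3·3 = 73
  Q: 11·2 + 4 + 8·5 + 3·5 = 81
  S: 11·0 + 2 + 8·0 + 3·2 = 8
  R: 11·3 + 5 + 8·2 + 3·0 = 54
  T: 11·4 + 0 + 8·4 + 3·4 = 88
  X: 11·1 + 3 + 8·3 + 3·1 = 41
T has the highest total.

T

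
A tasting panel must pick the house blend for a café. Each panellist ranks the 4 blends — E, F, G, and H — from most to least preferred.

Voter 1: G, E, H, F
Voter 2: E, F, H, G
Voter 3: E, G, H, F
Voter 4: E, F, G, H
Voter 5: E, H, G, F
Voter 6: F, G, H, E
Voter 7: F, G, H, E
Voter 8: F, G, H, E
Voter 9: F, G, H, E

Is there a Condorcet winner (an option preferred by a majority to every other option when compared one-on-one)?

Head-to-head results (9 voters total):
E vs F: E wins 5–4.
E vs G: G wins 5–4.
E vs H: E wins 5–4.
F vs G: F wins 6–3.
F vs H: F wins 6–3.
G vs H: G wins 7–2.
No candidate beats all others: E beats F beats G beats E, a majority cycle.

No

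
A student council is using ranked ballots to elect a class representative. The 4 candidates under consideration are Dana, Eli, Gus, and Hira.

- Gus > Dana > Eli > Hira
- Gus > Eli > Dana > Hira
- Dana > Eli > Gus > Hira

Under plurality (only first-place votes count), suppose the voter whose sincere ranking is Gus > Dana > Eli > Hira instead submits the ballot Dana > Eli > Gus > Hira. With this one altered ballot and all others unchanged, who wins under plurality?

Dana

First-place totals with the altered ballot: Dana 2, Eli 0, Gus 1, Hira 0.
The switch changes the winner from Gus to Dana.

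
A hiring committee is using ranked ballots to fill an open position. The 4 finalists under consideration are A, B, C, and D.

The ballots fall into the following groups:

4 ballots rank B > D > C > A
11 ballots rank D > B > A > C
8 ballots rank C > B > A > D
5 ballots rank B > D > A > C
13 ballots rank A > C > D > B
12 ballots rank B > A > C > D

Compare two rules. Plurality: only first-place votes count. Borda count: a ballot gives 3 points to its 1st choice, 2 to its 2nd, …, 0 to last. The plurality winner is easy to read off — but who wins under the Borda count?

B

Plurality first-place counts: A 13, B 21, C 8, D 11 → B.
Borda totals: A 87, B 101, C 66, D 64 → B.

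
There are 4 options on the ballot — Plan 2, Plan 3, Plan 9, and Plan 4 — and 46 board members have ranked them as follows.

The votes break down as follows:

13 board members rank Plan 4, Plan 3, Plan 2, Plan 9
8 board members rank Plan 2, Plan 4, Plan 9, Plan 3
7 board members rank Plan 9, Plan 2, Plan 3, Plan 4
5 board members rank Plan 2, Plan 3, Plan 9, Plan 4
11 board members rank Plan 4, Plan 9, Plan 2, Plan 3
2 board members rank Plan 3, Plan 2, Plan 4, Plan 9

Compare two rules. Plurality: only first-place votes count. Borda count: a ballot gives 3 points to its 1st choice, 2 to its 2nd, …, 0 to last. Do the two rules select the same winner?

Yes

Plurality first-place counts: Plan 2 13, Plan 3 2, Plan 9 7, Plan 4 24 → Plan 4.
Borda totals: Plan 2 81, Plan 3 49, Plan 9 56, Plan 4 90 → Plan 4.
The two rules agree on Plan 4.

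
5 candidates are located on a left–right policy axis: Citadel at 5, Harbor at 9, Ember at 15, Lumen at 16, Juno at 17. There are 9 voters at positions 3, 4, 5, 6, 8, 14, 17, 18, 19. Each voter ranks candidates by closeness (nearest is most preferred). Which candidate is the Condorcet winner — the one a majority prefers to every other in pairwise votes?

Harbor

With single-peaked preferences on a line, the Condorcet winner is the candidate closest to the median voter.
The median voter (position 8) is closest to Harbor at 9.
Check: Harbor vs Citadel — voters closer to Harbor: 5 of 9.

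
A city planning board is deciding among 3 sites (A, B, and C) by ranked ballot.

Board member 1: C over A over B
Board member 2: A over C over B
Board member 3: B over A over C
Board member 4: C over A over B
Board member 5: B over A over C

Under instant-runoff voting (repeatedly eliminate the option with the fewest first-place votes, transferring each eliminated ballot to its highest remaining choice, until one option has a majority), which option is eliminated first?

A

Round 1: B 2, C 2, A 1. A has the fewest and is eliminated.
Round 2: C 3, B 2. C has a majority.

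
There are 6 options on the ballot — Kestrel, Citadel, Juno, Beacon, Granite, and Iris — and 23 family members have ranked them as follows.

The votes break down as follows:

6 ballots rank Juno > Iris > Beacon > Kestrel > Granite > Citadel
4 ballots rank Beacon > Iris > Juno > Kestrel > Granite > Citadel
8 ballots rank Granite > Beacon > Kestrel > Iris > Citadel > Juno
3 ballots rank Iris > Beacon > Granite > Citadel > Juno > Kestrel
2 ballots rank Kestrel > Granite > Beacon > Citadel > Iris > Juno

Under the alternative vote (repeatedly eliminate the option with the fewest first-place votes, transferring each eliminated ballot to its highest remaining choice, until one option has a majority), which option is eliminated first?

Citadel

Round 1: Granite 8, Juno 6, Beacon 4, Iris 3, Kestrel 2, Citadel 0. Citadel has the fewest and is eliminated.
Round 2: Granite 8, Juno 6, Beacon 4, Iris 3, Kestrel 2. Kestrel has the fewest and is eliminated.
Round 3: Granite 10, Juno 6, Beacon 4, Iris 3. Iris has the fewest and is eliminated.
Round 4: Granite 10, Beacon 7, Juno 6. Juno has the fewest and is eliminated.
Round 5: Beacon 13, Granite 10. Beacon has a majority.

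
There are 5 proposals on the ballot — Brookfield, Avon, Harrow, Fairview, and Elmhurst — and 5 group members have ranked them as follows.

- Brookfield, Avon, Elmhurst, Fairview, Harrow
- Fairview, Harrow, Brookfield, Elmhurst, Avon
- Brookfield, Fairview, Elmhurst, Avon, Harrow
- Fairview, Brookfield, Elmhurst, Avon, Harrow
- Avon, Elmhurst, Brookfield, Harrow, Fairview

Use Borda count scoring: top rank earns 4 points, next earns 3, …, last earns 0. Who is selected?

Borda scores:
  Brookfield: 4 + 2 + 4 + 3 + 2 = 15
  Avon: 3 + 0 + 1 + 1 + 4 = 9
  Harrow: 0 + 3 + 0 + 0 + 1 = 4
  Fairview: 1 + 4 + 3 + 4 + 0 = 12
  Elmhurst: 2 + 1 + 2 + 2 + 3 = 10
Brookfield has the highest total.

Brookfield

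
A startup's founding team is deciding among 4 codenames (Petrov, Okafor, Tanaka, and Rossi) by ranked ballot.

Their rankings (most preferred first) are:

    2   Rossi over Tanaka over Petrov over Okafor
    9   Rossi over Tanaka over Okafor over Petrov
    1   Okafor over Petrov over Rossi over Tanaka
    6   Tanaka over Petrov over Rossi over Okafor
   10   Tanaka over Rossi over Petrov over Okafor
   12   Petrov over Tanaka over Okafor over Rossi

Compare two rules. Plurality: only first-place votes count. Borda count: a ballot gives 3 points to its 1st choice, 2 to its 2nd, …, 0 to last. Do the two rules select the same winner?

Plurality first-place counts: Petrov 12, Okafor 1, Tanaka 16, Rossi 11 → Tanaka.
Borda totals: Petrov 62, Okafor 24, Tanaka 94, Rossi 60 → Tanaka.
The two rules agree on Tanaka.

Yes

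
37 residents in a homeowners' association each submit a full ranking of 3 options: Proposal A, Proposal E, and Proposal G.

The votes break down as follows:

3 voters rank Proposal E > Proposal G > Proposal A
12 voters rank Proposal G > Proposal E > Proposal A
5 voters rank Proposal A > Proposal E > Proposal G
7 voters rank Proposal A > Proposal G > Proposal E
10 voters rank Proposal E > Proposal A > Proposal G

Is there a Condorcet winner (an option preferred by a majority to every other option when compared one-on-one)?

Head-to-head results (37 voters total):
Proposal A vs Proposal E: Proposal E wins 25–12.
Proposal A vs Proposal G: Proposal A wins 22–15.
Proposal E vs Proposal G: Proposal G wins 19–18.
No candidate beats all others: Proposal A beats Proposal G beats Proposal E beats Proposal A, a majority cycle.

No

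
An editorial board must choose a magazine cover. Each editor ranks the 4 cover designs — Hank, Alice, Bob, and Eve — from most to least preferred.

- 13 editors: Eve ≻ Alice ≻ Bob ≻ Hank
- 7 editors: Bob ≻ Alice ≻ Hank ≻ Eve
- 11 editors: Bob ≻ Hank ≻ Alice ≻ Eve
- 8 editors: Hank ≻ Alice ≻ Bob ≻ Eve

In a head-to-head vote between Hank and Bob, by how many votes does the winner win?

Ballots ranking Hank above Bob: 8.
Ballots ranking Bob above Hank: 13+7+11 = 31.
Bob wins 31–8, a margin of 23.

23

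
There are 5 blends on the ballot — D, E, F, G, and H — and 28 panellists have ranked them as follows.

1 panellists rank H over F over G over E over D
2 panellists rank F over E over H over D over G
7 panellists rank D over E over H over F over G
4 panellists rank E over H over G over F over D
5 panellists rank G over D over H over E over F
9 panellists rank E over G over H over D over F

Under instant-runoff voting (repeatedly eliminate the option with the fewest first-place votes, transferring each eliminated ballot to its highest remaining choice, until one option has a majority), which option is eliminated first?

Round 1: E 13, D 7, G 5, F 2, H 1. H has the fewest and is eliminated.
Round 2: E 13, D 7, G 5, F 3. F has the fewest and is eliminated.
Round 3: E 15, D 7, G 6. E has a majority.

H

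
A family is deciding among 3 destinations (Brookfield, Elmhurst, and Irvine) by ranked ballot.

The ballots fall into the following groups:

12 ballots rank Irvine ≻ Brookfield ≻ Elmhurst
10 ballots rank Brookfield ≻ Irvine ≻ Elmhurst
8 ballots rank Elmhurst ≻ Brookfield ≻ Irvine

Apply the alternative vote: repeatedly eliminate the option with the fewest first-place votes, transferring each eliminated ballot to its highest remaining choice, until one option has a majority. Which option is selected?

Round 1: Irvine 12, Brookfield 10, Elmhurst 8. Elmhurst has the fewest and is eliminated.
Round 2: Brookfield 18, Irvine 12. Brookfield has a majority.

Brookfield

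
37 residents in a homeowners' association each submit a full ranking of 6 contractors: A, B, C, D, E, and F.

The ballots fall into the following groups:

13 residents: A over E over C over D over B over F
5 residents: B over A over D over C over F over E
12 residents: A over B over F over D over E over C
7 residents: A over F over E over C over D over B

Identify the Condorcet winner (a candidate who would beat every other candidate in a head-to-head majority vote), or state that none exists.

A

Head-to-head results (37 voters total):
A vs B: A wins 32–5.
A vs C: A wins 37–0.
A vs D: A wins 37–0.
A vs E: A wins 37–0.
A vs F: A wins 37–0.
B vs C: C wins 20–17.
B vs D: D wins 20–17.
B vs E: E wins 20–17.
B vs F: B wins 30–7.
C vs D: C wins 20–17.
C vs E: E wins 32–5.
C vs F: F wins 19–18.
D vs E: E wins 20–17.
D vs F: F wins 19–18.
E vs F: F wins 24–13.
A beats each rival — B (32–5), C (37–0), D (37–0), E (37–0), F (37–0) — so A is the Condorcet winner.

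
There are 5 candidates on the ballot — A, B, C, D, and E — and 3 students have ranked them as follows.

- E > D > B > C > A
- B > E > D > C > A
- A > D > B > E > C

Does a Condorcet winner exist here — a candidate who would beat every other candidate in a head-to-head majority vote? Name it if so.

Head-to-head results (3 voters total):
A vs B: B wins 2–1.
A vs C: C wins 2–1.
A vs D: D wins 2–1.
A vs E: E wins 2–1.
B vs C: B wins 3–0.
B vs D: D wins 2–1.
B vs E: B wins 2–1.
C vs D: D wins 3–0.
C vs E: E wins 3–0.
D vs E: E wins 2–1.
No candidate beats all others: B beats E beats D beats B, a majority cycle.

There is no Condorcet winner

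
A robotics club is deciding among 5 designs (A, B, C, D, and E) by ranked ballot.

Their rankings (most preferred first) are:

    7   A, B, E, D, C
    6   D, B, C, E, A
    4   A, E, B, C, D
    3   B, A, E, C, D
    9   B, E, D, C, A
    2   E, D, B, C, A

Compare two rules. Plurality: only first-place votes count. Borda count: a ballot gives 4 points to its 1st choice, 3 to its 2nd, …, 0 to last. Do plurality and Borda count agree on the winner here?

Yes

Plurality first-place counts: A 11, B 12, C 0, D 6, E 2 → B.
Borda totals: A 53, B 99, C 30, D 55, E 73 → B.
The two rules agree on B.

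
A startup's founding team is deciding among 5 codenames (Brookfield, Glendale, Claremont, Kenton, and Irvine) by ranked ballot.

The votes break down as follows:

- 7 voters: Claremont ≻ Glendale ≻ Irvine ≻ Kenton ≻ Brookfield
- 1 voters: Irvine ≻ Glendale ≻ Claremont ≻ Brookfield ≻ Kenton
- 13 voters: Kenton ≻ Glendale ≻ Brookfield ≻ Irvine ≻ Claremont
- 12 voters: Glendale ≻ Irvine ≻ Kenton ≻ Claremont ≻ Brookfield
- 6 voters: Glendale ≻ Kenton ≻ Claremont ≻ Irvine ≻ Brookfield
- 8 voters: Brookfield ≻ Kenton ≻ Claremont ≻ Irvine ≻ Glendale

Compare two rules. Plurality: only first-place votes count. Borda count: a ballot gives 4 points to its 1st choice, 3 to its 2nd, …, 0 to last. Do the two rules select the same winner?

Plurality first-place counts: Brookfield 8, Glendale 18, Claremont 7, Kenton 13, Irvine 1 → Glendale.
Borda totals: Brookfield 59, Glendale 135, Claremont 70, Kenton 125, Irvine 81 → Glendale.
The two rules agree on Glendale.

Yes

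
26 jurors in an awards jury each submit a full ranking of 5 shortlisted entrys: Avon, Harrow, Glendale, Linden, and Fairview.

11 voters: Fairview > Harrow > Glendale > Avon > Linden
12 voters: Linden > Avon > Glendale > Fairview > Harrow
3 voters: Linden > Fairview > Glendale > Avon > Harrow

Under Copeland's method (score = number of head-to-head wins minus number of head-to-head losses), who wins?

Linden

Pairwise results:
  Avon vs Harrow: Avon wins 15–11.
  Avon vs Glendale: Glendale wins 14–12.
  Avon vs Linden: Linden wins 15–11.
  Avon vs Fairview: Fairview wins 14–12.
  Harrow vs Glendale: Glendale wins 15–11.
  Harrow vs Linden: Linden wins 15–11.
  Harrow vs Fairview: Fairview wins 26–0.
  Glendale vs Linden: Linden wins 15–11.
  Glendale vs Fairview: Fairview wins 14–12.
  Linden vs Fairview: Linden wins 15–11.
Copeland scores (wins − losses):
  Avon: 1 − 3 = -2
  Harrow: 0 − 4 = -4
  Glendale: 2 − 2 = 0
  Linden: 4 − 0 = 4
  Fairview: 3 − 1 = 2
Linden has the best Copeland score.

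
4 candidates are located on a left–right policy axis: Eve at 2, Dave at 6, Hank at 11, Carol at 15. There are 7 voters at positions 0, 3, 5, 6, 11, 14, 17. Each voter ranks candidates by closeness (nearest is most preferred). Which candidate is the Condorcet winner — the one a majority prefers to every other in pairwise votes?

Dave

With single-peaked preferences on a line, the Condorcet winner is the candidate closest to the median voter.
The median voter (position 6) is closest to Dave at 6.
Check: Dave vs Hank — voters closer to Dave: 4 of 7.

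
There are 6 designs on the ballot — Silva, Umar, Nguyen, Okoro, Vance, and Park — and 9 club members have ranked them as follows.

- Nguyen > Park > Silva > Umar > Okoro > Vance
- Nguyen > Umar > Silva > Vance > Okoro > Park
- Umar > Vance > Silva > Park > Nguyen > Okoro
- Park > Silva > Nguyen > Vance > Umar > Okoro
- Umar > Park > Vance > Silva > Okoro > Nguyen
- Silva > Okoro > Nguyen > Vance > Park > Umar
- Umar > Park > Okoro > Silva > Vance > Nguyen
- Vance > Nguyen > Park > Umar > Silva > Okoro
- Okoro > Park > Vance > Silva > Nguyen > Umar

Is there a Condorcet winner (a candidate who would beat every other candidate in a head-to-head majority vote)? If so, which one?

Head-to-head results (9 voters total):
Silva vs Umar: Umar wins 5–4.
Silva vs Nguyen: Silva wins 6–3.
Silva vs Okoro: Silva wins 7–2.
Silva vs Vance: Silva wins 5–4.
Silva vs Park: Park wins 6–3.
Umar vs Nguyen: Nguyen wins 6–3.
Umar vs Okoro: Umar wins 7–2.
Umar vs Vance: Umar wins 5–4.
Umar vs Park: Park wins 5–4.
Nguyen vs Okoro: Nguyen wins 5–4.
Nguyen vs Vance: Vance wins 5–4.
Nguyen vs Park: Park wins 5–4.
Okoro vs Vance: Vance wins 5–4.
Okoro vs Park: Park wins 6–3.
Vance vs Park: Park wins 5–4.
Park beats each rival — Silva (6–3), Umar (5–4), Nguyen (5–4), Okoro (6–3), Vance (5–4) — so Park is the Condorcet winner.

Park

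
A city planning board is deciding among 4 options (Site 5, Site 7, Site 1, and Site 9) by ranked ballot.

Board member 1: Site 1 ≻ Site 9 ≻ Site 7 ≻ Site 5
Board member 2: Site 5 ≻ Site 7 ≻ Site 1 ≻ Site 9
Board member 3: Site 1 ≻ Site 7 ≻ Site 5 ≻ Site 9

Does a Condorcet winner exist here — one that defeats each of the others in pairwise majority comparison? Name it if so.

Head-to-head results (3 voters total):
Site 5 vs Site 7: Site 7 wins 2–1.
Site 5 vs Site 1: Site 1 wins 2–1.
Site 5 vs Site 9: Site 5 wins 2–1.
Site 7 vs Site 1: Site 1 wins 2–1.
Site 7 vs Site 9: Site 7 wins 2–1.
Site 1 vs Site 9: Site 1 wins 3–0.
Site 1 beats each rival — Site 5 (2–1), Site 7 (2–1), Site 9 (3–0) — so Site 1 is the Condorcet winner.

Site 1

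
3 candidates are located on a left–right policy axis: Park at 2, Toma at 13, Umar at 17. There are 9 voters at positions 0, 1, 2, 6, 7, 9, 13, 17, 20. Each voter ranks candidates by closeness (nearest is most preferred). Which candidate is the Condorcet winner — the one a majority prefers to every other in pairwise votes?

With single-peaked preferences on a line, the Condorcet winner is the candidate closest to the median voter.
The median voter (position 7) is closest to Park at 2.
Check: Park vs Umar — voters closer to Park: 6 of 9.

Park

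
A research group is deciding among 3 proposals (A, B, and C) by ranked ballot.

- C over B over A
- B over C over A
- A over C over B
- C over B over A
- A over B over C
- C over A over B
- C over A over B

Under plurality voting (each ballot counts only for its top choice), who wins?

First-place vote totals:
  A: 2
  B: 1
  C: 4
C has the most first-place votes.

C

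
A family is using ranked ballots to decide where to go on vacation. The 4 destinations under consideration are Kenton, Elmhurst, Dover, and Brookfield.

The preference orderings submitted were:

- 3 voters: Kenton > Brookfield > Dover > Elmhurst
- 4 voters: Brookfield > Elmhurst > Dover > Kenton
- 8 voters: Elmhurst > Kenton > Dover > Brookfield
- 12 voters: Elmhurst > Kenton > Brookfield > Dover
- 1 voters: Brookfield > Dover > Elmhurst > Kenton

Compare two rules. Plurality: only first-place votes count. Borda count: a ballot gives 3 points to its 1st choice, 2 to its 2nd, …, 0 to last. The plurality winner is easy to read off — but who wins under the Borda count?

Elmhurst

Plurality first-place counts: Kenton 3, Elmhurst 20, Dover 0, Brookfield 5 → Elmhurst.
Borda totals: Kenton 49, Elmhurst 69, Dover 17, Brookfield 33 → Elmhurst.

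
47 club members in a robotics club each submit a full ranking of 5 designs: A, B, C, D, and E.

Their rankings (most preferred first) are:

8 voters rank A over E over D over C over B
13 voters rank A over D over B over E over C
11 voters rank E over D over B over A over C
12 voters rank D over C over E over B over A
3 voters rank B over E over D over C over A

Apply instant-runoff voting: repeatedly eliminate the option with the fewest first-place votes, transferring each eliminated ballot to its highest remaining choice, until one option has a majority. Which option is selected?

Round 1: A 21, D 12, E 11, B 3, C 0. C has the fewest and is eliminated.
Round 2: A 21, D 12, E 11, B 3. B has the fewest and is eliminated.
Round 3: A 21, E 14, D 12. D has the fewest and is eliminated.
Round 4: E 26, A 21. E has a majority.

E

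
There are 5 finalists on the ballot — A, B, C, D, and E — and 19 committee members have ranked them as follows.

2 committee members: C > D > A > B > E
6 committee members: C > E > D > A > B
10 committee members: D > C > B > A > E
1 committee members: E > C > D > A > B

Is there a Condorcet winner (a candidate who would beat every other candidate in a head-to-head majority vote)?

Head-to-head results (19 voters total):
A vs B: B wins 10–9.
A vs C: C wins 19–0.
A vs D: D wins 19–0.
A vs E: A wins 12–7.
B vs C: C wins 19–0.
B vs D: D wins 19–0.
B vs E: B wins 12–7.
C vs D: D wins 10–9.
C vs E: C wins 18–1.
D vs E: D wins 12–7.
D beats each rival — A (19–0), B (19–0), C (10–9), E (12–7) — so D is the Condorcet winner.

Yes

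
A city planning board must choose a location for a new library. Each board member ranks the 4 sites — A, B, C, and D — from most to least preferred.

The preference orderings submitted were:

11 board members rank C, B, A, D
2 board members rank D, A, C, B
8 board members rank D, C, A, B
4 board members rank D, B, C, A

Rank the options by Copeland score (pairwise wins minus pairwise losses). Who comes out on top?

Pairwise results:
  A vs B: B wins 15–10.
  A vs C: C wins 23–2.
  A vs D: D wins 14–11.
  B vs C: C wins 21–4.
  B vs D: D wins 14–11.
  C vs D: D wins 14–11.
Copeland scores (wins − losses):
  A: 0 − 3 = -3
  B: 1 − 2 = -1
  C: 2 − 1 = 1
  D: 3 − 0 = 3
D has the best Copeland score.

D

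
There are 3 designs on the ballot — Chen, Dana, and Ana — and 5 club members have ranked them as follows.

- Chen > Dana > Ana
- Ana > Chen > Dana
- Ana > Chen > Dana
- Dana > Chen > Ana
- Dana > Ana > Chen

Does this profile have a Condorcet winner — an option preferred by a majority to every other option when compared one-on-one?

No

Head-to-head results (5 voters total):
Chen vs Dana: Chen wins 3–2.
Chen vs Ana: Ana wins 3–2.
Dana vs Ana: Dana wins 3–2.
No candidate beats all others: Chen beats Dana beats Ana beats Chen, a majority cycle.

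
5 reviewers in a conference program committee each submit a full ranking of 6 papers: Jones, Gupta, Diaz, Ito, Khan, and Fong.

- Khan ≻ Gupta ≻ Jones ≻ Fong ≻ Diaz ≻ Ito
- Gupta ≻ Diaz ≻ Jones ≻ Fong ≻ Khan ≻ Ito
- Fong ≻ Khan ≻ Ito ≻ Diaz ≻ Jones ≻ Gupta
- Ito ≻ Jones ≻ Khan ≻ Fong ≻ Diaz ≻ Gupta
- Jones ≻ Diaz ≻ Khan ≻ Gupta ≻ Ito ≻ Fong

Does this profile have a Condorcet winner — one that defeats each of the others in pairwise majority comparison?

Yes

Head-to-head results (5 voters total):
Jones vs Gupta: Jones wins 3–2.
Jones vs Diaz: Jones wins 3–2.
Jones vs Ito: Jones wins 3–2.
Jones vs Khan: Jones wins 3–2.
Jones vs Fong: Jones wins 4–1.
Gupta vs Diaz: Diaz wins 3–2.
Gupta vs Ito: Gupta wins 3–2.
Gupta vs Khan: Khan wins 4–1.
Gupta vs Fong: Gupta wins 3–2.
Diaz vs Ito: Diaz wins 3–2.
Diaz vs Khan: Khan wins 3–2.
Diaz vs Fong: Fong wins 3–2.
Ito vs Khan: Khan wins 4–1.
Ito vs Fong: Fong wins 3–2.
Khan vs Fong: Khan wins 3–2.
Jones beats each rival — Gupta (3–2), Diaz (3–2), Ito (3–2), Khan (3–2), Fong (4–1) — so Jones is the Condorcet winner.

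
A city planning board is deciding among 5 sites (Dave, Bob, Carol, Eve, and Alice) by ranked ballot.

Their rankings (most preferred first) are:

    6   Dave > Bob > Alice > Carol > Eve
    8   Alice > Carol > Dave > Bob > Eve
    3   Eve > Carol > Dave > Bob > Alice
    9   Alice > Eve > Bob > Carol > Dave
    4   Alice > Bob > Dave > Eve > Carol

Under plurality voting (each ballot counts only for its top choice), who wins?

First-place vote totals:
  Dave: 6
  Bob: 0
  Carol: 0
  Eve: 3
  Alice: 21
Alice has the most first-place votes.

Alice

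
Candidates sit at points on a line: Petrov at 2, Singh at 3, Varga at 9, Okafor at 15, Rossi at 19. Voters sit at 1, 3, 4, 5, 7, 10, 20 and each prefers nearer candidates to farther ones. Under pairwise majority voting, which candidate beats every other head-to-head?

Singh

With single-peaked preferences on a line, the Condorcet winner is the candidate closest to the median voter.
The median voter (position 5) is closest to Singh at 3.
Check: Singh vs Okafor — voters closer to Singh: 5 of 7.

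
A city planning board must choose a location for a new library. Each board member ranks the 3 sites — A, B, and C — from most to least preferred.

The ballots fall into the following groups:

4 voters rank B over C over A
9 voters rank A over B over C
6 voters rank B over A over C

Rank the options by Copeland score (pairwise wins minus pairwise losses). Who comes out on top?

B

Pairwise results:
  A vs B: B wins 10–9.
  A vs C: A wins 15–4.
  B vs C: B wins 19–0.
Copeland scores (wins − losses):
  A: 1 − 1 = 0
  B: 2 − 0 = 2
  C: 0 − 2 = -2
B has the best Copeland score.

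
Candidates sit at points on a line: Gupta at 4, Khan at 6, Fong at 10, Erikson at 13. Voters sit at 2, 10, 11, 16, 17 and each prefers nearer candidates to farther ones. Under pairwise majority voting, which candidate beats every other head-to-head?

With single-peaked preferences on a line, the Condorcet winner is the candidate closest to the median voter.
The median voter (position 11) is closest to Fong at 10.
Check: Fong vs Erikson — voters closer to Fong: 3 of 5.

Fong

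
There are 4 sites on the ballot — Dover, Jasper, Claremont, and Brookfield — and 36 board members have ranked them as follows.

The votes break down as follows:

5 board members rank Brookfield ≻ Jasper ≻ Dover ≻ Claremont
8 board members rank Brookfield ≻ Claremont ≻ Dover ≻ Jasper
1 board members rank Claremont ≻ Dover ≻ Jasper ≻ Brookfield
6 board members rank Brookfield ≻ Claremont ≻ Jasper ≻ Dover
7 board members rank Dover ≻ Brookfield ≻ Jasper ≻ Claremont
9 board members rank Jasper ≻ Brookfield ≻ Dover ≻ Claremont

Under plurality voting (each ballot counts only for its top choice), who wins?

First-place vote totals:
  Dover: 7
  Jasper: 9
  Claremont: 1
  Brookfield: 19
Brookfield has the most first-place votes.

Brookfield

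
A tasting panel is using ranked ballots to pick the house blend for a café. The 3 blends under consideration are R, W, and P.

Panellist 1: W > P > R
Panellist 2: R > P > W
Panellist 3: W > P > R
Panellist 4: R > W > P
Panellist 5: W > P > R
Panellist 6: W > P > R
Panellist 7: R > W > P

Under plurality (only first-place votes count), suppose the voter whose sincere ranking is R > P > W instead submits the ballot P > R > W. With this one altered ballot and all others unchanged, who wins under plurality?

W

First-place totals with the altered ballot: R 2, W 4, P 1.
The winner is unchanged: still W.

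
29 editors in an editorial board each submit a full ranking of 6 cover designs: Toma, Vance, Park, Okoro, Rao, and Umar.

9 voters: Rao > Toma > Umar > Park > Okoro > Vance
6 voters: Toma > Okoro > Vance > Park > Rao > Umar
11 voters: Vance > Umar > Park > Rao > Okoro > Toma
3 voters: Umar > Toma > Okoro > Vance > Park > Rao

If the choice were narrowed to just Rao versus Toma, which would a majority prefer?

Ballots ranking Rao above Toma: 9+11 = 20.
Ballots ranking Toma above Rao: 6+3 = 9.
Rao wins the head-to-head, 20–9.

Rao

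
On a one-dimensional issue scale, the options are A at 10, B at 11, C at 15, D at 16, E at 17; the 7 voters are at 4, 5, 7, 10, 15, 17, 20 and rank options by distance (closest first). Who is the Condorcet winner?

With single-peaked preferences on a line, the Condorcet winner is the candidate closest to the median voter.
The median voter (position 10) is closest to A at 10.
Check: A vs E — voters closer to A: 4 of 7.

A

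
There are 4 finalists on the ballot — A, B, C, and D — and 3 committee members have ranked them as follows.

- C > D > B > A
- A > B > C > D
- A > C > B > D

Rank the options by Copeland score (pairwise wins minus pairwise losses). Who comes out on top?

Pairwise results:
  A vs B: A wins 2–1.
  A vs C: A wins 2–1.
  A vs D: A wins 2–1.
  B vs C: C wins 2–1.
  B vs D: B wins 2–1.
  C vs D: C wins 3–0.
Copeland scores (wins − losses):
  A: 3 − 0 = 3
  B: 1 − 2 = -1
  C: 2 − 1 = 1
  D: 0 − 3 = -3
A has the best Copeland score.

A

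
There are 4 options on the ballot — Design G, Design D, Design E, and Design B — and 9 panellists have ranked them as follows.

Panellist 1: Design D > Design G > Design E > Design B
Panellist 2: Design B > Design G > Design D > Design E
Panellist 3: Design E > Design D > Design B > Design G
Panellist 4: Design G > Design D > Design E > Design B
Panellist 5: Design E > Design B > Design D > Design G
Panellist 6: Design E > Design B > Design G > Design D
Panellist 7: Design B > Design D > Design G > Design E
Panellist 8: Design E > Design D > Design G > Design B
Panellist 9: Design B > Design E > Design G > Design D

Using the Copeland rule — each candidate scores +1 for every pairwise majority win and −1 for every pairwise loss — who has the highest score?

Design E

Pairwise results:
  Design G vs Design D: Design D wins 5–4.
  Design G vs Design E: Design E wins 5–4.
  Design G vs Design B: Design B wins 6–3.
  Design D vs Design E: Design E wins 5–4.
  Design D vs Design B: Design B wins 5–4.
  Design E vs Design B: Design E wins 6–3.
Copeland scores (wins − losses):
  Design G: 0 − 3 = -3
  Design D: 1 − 2 = -1
  Design E: 3 − 0 = 3
  Design B: 2 − 1 = 1
Design E has the best Copeland score.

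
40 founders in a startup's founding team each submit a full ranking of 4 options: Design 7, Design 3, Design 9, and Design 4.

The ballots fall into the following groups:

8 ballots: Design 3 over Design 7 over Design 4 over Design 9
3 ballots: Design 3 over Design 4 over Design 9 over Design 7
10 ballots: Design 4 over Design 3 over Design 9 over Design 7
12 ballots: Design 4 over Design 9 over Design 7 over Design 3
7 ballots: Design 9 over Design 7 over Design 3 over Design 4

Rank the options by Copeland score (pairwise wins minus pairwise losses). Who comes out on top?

Pairwise results:
  Design 7 vs Design 3: Design 3 wins 21–19.
  Design 7 vs Design 9: Design 9 wins 32–8.
  Design 7 vs Design 4: Design 4 wins 25–15.
  Design 3 vs Design 9: Design 3 wins 21–19.
  Design 3 vs Design 4: Design 4 wins 22–18.
  Design 9 vs Design 4: Design 4 wins 33–7.
Copeland scores (wins − losses):
  Design 7: 0 − 3 = -3
  Design 3: 2 − 1 = 1
  Design 9: 1 − 2 = -1
  Design 4: 3 − 0 = 3
Design 4 has the best Copeland score.

Design 4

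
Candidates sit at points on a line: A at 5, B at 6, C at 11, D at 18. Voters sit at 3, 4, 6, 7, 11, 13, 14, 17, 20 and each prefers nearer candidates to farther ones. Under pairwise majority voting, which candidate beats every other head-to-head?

C

With single-peaked preferences on a line, the Condorcet winner is the candidate closest to the median voter.
The median voter (position 11) is closest to C at 11.
Check: C vs B — voters closer to C: 5 of 9.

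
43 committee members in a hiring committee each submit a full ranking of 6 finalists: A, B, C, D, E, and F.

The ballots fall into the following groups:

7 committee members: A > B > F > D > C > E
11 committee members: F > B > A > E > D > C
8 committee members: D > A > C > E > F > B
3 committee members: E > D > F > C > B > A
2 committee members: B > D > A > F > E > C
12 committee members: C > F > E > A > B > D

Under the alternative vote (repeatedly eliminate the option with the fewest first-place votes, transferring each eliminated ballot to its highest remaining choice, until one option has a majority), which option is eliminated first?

B

Round 1: C 12, F 11, D 8, A 7, E 3, B 2. B has the fewest and is eliminated.
Round 2: C 12, F 11, D 10, A 7, E 3. E has the fewest and is eliminated.
Round 3: D 13, C 12, F 11, A 7. A has the fewest and is eliminated.
Round 4: F 18, D 13, C 12. C has the fewest and is eliminated.
Round 5: F 30, D 13. F has a majority.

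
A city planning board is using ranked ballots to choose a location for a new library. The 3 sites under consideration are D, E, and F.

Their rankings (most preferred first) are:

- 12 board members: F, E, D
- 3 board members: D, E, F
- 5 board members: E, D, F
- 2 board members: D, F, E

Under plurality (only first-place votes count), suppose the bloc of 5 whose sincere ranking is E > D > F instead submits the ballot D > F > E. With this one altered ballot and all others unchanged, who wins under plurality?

First-place totals with the altered ballot: D 10, E 0, F 12.
The winner is unchanged: still F.

F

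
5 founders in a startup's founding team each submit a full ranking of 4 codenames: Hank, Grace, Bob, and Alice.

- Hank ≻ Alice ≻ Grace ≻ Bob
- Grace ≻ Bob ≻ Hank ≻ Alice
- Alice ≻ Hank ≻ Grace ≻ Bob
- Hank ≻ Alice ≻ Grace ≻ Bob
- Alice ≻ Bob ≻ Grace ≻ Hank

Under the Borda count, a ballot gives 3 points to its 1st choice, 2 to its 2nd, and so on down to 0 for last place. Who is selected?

Borda scores:
  Hank: 3 + 1 + 2 + 3 + 0 = 9
  Grace: 1 + 3 + 1 + 1 + 1 = 7
  Bob: 0 + 2 + 0 + 0 + 2 = 4
  Alice: 2 + 0 + 3 + 2 + 3 = 10
Alice has the highest total.

Alice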